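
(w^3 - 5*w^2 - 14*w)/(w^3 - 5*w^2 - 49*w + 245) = w*(w + 2)/(w^2 + 2*w - 35)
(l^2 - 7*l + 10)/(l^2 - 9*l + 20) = (l - 2)/(l - 4)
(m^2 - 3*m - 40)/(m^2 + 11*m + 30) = (m - 8)/(m + 6)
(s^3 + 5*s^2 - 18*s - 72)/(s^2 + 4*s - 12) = (s^2 - s - 12)/(s - 2)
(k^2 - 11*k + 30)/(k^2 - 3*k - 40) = (-k^2 + 11*k - 30)/(-k^2 + 3*k + 40)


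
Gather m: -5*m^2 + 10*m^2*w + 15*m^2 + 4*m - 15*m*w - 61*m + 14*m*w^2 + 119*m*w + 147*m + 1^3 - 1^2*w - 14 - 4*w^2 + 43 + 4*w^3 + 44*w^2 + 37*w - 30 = m^2*(10*w + 10) + m*(14*w^2 + 104*w + 90) + 4*w^3 + 40*w^2 + 36*w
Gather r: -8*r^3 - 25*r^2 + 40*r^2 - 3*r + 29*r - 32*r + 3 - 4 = -8*r^3 + 15*r^2 - 6*r - 1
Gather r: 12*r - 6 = 12*r - 6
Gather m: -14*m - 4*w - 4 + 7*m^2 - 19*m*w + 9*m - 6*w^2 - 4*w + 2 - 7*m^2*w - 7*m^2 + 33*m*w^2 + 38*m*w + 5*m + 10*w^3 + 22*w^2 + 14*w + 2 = -7*m^2*w + m*(33*w^2 + 19*w) + 10*w^3 + 16*w^2 + 6*w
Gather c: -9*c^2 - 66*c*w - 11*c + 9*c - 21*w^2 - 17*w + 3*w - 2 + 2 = -9*c^2 + c*(-66*w - 2) - 21*w^2 - 14*w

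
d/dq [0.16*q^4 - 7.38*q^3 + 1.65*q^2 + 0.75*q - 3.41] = 0.64*q^3 - 22.14*q^2 + 3.3*q + 0.75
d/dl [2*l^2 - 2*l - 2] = 4*l - 2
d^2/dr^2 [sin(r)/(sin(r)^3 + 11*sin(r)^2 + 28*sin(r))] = (-4*sin(r)^4 - 33*sin(r)^3 - 3*sin(r)^2 + 374*sin(r) + 186)/((sin(r) + 4)^3*(sin(r) + 7)^3)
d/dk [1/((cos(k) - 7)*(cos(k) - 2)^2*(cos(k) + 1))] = 2*(-11*cos(k) + cos(2*k))*sin(k)/((cos(k) - 7)^2*(cos(k) - 2)^3*(cos(k) + 1)^2)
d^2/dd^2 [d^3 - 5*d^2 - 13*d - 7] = 6*d - 10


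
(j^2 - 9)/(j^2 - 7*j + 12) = (j + 3)/(j - 4)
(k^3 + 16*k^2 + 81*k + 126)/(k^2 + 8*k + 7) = (k^2 + 9*k + 18)/(k + 1)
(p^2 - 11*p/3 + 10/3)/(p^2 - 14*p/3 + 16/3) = (3*p - 5)/(3*p - 8)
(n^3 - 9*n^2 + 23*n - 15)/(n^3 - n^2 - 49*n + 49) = (n^2 - 8*n + 15)/(n^2 - 49)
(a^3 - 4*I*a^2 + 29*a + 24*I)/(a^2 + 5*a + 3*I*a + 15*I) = (a^2 - 7*I*a + 8)/(a + 5)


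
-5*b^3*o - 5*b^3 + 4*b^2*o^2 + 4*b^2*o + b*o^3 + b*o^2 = (-b + o)*(5*b + o)*(b*o + b)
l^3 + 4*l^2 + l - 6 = (l - 1)*(l + 2)*(l + 3)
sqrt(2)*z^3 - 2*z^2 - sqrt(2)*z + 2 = (z - 1)*(z - sqrt(2))*(sqrt(2)*z + sqrt(2))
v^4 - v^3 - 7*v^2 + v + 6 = (v - 3)*(v - 1)*(v + 1)*(v + 2)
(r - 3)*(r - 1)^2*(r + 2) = r^4 - 3*r^3 - 3*r^2 + 11*r - 6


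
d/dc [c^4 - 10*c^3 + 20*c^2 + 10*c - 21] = 4*c^3 - 30*c^2 + 40*c + 10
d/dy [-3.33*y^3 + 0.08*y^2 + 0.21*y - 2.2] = -9.99*y^2 + 0.16*y + 0.21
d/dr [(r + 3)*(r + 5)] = 2*r + 8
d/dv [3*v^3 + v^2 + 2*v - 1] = 9*v^2 + 2*v + 2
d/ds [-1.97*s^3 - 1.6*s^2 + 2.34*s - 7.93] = -5.91*s^2 - 3.2*s + 2.34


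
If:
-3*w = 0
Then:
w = 0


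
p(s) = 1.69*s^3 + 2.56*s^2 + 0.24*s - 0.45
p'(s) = 5.07*s^2 + 5.12*s + 0.24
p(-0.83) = 0.15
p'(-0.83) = -0.52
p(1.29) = 7.75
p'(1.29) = 15.28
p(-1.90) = -3.26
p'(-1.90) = 8.81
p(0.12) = -0.38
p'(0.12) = 0.93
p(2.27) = 33.05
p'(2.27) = 37.99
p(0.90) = 3.07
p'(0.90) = 8.95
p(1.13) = 5.53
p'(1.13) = 12.50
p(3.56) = 109.10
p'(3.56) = 82.72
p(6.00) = 458.19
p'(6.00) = 213.48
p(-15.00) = -5131.80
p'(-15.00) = 1064.19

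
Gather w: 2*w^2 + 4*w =2*w^2 + 4*w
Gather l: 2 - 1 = 1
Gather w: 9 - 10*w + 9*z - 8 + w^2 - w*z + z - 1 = w^2 + w*(-z - 10) + 10*z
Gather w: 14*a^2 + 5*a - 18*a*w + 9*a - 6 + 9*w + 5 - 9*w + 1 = 14*a^2 - 18*a*w + 14*a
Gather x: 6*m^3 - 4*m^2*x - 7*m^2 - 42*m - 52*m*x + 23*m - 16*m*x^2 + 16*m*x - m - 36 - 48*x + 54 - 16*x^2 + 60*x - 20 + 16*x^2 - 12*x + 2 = 6*m^3 - 7*m^2 - 16*m*x^2 - 20*m + x*(-4*m^2 - 36*m)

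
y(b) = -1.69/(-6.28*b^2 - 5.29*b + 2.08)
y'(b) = -1.69*(12.56*b + 5.29)/(-6.28*b^2 - 5.29*b + 2.08)^2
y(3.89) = 0.01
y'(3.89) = -0.01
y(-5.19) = 0.01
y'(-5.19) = 0.01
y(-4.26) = 0.02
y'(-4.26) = 0.01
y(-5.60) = 0.01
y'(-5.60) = 0.00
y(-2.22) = 0.10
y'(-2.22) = 0.13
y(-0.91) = -1.00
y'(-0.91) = 3.62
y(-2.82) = 0.05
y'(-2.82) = 0.05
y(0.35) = 3.12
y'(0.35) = -55.97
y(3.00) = 0.02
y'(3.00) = -0.01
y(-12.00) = 0.00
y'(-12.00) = 0.00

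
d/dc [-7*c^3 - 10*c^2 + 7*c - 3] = -21*c^2 - 20*c + 7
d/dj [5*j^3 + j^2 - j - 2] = 15*j^2 + 2*j - 1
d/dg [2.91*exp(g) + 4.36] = 2.91*exp(g)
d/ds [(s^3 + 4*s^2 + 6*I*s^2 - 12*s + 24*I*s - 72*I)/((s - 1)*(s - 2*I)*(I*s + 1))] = (s^4*(-9 + 5*I) + s^3*(-42 - 20*I) + s^2*(204 + 104*I) + s*(-120 - 448*I) - 96 + 240*I)/(s^6 + s^5*(-2 - 6*I) + s^4*(-12 + 12*I) + s^3*(26 + 6*I) + s^2*(-9 - 24*I) + s*(-8 + 12*I) + 4)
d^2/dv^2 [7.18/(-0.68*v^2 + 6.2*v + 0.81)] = (-6.640064*v^2 + 60.54176*v + 7.18*(1.36*v - 6.2)*(2.72*v - 12.4) + 7.909488)/(-0.68*v^2 + 6.2*v + 0.81)^3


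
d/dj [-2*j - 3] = -2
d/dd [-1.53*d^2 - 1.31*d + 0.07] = -3.06*d - 1.31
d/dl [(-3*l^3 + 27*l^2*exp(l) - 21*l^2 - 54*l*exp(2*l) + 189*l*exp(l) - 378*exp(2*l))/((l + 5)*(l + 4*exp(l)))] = 3*((l + 5)*(l + 4*exp(l))*(9*l^2*exp(l) - 3*l^2 - 36*l*exp(2*l) + 81*l*exp(l) - 14*l - 270*exp(2*l) + 63*exp(l)) + (l + 5)*(4*exp(l) + 1)*(l^3 - 9*l^2*exp(l) + 7*l^2 + 18*l*exp(2*l) - 63*l*exp(l) + 126*exp(2*l)) + (l + 4*exp(l))*(l^3 - 9*l^2*exp(l) + 7*l^2 + 18*l*exp(2*l) - 63*l*exp(l) + 126*exp(2*l)))/((l + 5)^2*(l + 4*exp(l))^2)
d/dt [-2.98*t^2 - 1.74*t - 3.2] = -5.96*t - 1.74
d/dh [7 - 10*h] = -10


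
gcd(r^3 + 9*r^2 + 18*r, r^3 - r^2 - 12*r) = r^2 + 3*r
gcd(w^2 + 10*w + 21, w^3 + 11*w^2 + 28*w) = w + 7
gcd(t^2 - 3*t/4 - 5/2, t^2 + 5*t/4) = t + 5/4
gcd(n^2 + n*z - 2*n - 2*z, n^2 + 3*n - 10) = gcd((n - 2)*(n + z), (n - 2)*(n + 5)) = n - 2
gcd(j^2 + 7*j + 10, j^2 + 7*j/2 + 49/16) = 1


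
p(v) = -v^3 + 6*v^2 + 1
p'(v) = -3*v^2 + 12*v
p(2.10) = 18.20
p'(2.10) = 11.97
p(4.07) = 32.97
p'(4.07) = -0.85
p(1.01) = 6.09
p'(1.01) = 9.06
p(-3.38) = 108.16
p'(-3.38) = -74.83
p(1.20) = 7.91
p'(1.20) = 10.08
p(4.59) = 30.71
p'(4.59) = -8.12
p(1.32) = 9.15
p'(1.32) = 10.61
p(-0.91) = 6.72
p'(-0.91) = -13.40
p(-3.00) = 82.00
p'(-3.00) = -63.00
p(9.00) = -242.00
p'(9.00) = -135.00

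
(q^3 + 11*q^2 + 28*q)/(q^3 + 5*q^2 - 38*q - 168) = q/(q - 6)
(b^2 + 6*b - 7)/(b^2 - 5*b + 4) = (b + 7)/(b - 4)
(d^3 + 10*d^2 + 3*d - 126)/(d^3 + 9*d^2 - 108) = (d + 7)/(d + 6)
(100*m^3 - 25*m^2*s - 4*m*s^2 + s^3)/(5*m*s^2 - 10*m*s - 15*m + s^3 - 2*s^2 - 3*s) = (20*m^2 - 9*m*s + s^2)/(s^2 - 2*s - 3)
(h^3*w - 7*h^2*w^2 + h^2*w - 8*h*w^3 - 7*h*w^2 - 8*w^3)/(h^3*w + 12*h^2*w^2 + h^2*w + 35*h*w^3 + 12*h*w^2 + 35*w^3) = (h^2 - 7*h*w - 8*w^2)/(h^2 + 12*h*w + 35*w^2)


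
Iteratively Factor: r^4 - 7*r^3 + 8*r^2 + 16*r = (r - 4)*(r^3 - 3*r^2 - 4*r) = (r - 4)^2*(r^2 + r) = (r - 4)^2*(r + 1)*(r)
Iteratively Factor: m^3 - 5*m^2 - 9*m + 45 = (m - 5)*(m^2 - 9) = (m - 5)*(m - 3)*(m + 3)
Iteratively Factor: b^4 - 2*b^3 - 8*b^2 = (b)*(b^3 - 2*b^2 - 8*b) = b^2*(b^2 - 2*b - 8) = b^2*(b - 4)*(b + 2)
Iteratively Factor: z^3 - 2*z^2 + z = (z - 1)*(z^2 - z) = (z - 1)^2*(z)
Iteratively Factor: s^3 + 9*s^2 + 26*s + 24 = (s + 2)*(s^2 + 7*s + 12) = (s + 2)*(s + 3)*(s + 4)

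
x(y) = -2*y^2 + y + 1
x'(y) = 1 - 4*y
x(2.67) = -10.59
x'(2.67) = -9.68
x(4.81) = -40.46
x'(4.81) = -18.24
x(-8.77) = -161.60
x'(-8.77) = 36.08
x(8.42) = -132.37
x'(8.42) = -32.68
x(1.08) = -0.25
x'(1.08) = -3.32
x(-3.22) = -22.96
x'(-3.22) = 13.88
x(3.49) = -19.87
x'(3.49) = -12.96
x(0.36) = 1.10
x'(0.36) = -0.44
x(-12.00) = -299.00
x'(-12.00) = 49.00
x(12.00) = -275.00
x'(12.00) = -47.00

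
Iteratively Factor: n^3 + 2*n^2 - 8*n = (n - 2)*(n^2 + 4*n) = n*(n - 2)*(n + 4)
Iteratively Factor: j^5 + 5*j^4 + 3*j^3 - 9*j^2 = (j - 1)*(j^4 + 6*j^3 + 9*j^2) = (j - 1)*(j + 3)*(j^3 + 3*j^2) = j*(j - 1)*(j + 3)*(j^2 + 3*j) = j^2*(j - 1)*(j + 3)*(j + 3)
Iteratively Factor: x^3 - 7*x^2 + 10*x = (x)*(x^2 - 7*x + 10) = x*(x - 5)*(x - 2)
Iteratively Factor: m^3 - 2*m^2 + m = (m - 1)*(m^2 - m) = (m - 1)^2*(m)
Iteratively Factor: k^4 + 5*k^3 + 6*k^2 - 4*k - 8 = (k - 1)*(k^3 + 6*k^2 + 12*k + 8) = (k - 1)*(k + 2)*(k^2 + 4*k + 4) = (k - 1)*(k + 2)^2*(k + 2)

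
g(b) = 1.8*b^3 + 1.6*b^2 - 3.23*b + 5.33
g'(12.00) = 812.77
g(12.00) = 3307.37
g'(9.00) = 462.97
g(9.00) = 1418.06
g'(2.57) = 40.66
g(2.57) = 38.15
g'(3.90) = 91.38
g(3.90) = 123.84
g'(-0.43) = -3.61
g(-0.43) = 6.87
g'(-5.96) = 169.51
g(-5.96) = -299.66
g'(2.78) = 47.40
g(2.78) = 47.39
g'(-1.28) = 1.52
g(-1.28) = 8.31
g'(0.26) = -2.03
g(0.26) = 4.63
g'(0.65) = 1.13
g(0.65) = 4.40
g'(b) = 5.4*b^2 + 3.2*b - 3.23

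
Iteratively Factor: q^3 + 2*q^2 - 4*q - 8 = (q - 2)*(q^2 + 4*q + 4) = (q - 2)*(q + 2)*(q + 2)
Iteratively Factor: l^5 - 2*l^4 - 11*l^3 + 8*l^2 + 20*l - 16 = (l + 2)*(l^4 - 4*l^3 - 3*l^2 + 14*l - 8) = (l - 1)*(l + 2)*(l^3 - 3*l^2 - 6*l + 8) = (l - 1)*(l + 2)^2*(l^2 - 5*l + 4) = (l - 4)*(l - 1)*(l + 2)^2*(l - 1)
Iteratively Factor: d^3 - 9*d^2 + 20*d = (d - 4)*(d^2 - 5*d) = d*(d - 4)*(d - 5)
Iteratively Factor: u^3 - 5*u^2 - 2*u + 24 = (u - 3)*(u^2 - 2*u - 8) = (u - 3)*(u + 2)*(u - 4)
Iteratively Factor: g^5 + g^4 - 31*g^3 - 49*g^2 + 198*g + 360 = (g + 2)*(g^4 - g^3 - 29*g^2 + 9*g + 180) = (g - 5)*(g + 2)*(g^3 + 4*g^2 - 9*g - 36) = (g - 5)*(g - 3)*(g + 2)*(g^2 + 7*g + 12) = (g - 5)*(g - 3)*(g + 2)*(g + 3)*(g + 4)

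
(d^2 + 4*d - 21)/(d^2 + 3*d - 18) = (d + 7)/(d + 6)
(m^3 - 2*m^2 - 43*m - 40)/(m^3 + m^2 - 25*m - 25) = (m - 8)/(m - 5)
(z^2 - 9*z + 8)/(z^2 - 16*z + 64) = (z - 1)/(z - 8)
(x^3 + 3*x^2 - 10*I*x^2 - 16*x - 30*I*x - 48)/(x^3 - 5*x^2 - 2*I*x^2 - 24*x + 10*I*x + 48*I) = (x - 8*I)/(x - 8)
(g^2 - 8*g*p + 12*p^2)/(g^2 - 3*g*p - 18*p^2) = (g - 2*p)/(g + 3*p)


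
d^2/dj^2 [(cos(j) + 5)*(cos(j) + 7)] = -12*cos(j) - 2*cos(2*j)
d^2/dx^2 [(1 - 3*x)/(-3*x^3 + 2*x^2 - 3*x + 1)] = 2*(81*x^5 - 108*x^4 + 33*x^3 + 15*x^2 - 9*x + 2)/(27*x^9 - 54*x^8 + 117*x^7 - 143*x^6 + 153*x^5 - 120*x^4 + 72*x^3 - 33*x^2 + 9*x - 1)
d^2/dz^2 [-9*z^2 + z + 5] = -18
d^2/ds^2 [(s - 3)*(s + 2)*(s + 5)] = 6*s + 8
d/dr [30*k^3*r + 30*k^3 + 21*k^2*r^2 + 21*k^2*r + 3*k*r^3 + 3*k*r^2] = 3*k*(10*k^2 + 14*k*r + 7*k + 3*r^2 + 2*r)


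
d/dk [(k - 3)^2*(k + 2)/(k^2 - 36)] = (k^4 - 105*k^2 + 252*k + 108)/(k^4 - 72*k^2 + 1296)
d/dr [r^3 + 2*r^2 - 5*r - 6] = 3*r^2 + 4*r - 5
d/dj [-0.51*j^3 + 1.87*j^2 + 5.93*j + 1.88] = -1.53*j^2 + 3.74*j + 5.93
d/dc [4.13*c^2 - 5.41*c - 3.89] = 8.26*c - 5.41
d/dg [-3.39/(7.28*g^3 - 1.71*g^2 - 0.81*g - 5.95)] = (74.0376*g^2 - 11.5938*g - 2.7459)/(-7.28*g^3 + 1.71*g^2 + 0.81*g + 5.95)^2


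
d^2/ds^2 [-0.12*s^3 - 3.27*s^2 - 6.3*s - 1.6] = -0.72*s - 6.54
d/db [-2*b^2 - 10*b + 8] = -4*b - 10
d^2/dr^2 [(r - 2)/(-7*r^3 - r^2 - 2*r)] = 2*(-147*r^5 + 567*r^4 + 125*r^3 + 90*r^2 + 12*r + 8)/(r^3*(343*r^6 + 147*r^5 + 315*r^4 + 85*r^3 + 90*r^2 + 12*r + 8))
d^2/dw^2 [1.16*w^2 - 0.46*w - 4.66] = 2.32000000000000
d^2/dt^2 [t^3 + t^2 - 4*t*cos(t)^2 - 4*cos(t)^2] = 8*t*cos(2*t) + 6*t + 8*sqrt(2)*sin(2*t + pi/4) + 2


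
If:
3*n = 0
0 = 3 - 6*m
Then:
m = 1/2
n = 0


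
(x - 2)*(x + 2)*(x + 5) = x^3 + 5*x^2 - 4*x - 20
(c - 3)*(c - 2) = c^2 - 5*c + 6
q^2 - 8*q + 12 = (q - 6)*(q - 2)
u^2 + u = u*(u + 1)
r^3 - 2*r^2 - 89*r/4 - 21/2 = (r - 6)*(r + 1/2)*(r + 7/2)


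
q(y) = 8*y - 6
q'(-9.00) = 8.00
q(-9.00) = -78.00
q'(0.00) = 8.00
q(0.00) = -6.00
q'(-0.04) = 8.00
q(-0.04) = -6.32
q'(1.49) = 8.00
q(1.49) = 5.92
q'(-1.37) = 8.00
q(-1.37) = -16.96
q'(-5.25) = 8.00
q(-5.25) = -48.00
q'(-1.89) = 8.00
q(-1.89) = -21.12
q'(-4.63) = 8.00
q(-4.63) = -43.04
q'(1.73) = 8.00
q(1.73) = 7.84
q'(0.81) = 8.00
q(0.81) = 0.48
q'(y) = 8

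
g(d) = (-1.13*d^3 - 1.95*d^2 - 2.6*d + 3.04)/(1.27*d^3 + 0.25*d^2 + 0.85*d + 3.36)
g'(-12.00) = 0.01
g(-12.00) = -0.79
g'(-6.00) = 0.01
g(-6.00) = -0.72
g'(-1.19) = -99.18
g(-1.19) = 9.38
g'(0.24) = -1.25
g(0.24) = 0.64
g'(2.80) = -0.00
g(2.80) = -1.25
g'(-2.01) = -1.38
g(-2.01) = -1.25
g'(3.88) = 0.05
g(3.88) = -1.21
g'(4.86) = 0.04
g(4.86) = -1.16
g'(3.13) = 0.03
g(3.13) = -1.24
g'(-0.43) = -1.13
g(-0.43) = 1.32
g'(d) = (-3.81*d^2 - 0.5*d - 0.85)*(-1.13*d^3 - 1.95*d^2 - 2.6*d + 3.04)/(1.27*d^3 + 0.25*d^2 + 0.85*d + 3.36)^2 + (-3.39*d^2 - 3.9*d - 2.6)/(1.27*d^3 + 0.25*d^2 + 0.85*d + 3.36)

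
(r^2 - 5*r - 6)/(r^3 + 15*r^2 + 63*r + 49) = (r - 6)/(r^2 + 14*r + 49)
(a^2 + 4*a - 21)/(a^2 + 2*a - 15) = (a + 7)/(a + 5)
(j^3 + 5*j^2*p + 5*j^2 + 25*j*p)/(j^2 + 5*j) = j + 5*p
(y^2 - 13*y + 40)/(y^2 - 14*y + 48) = (y - 5)/(y - 6)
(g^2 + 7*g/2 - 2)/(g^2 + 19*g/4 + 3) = 2*(2*g - 1)/(4*g + 3)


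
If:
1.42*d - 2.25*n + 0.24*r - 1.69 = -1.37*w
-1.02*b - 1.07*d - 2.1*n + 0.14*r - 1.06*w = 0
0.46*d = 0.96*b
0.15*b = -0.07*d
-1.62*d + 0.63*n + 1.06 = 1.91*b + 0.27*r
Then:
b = 0.00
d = 0.00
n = -0.01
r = 3.90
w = 0.53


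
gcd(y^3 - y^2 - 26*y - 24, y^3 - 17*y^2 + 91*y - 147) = 1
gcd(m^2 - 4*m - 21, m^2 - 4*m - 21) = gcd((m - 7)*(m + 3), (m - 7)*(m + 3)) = m^2 - 4*m - 21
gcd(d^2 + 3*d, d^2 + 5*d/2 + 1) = 1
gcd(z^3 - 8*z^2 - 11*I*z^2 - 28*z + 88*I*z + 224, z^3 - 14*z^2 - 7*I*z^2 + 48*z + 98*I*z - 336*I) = z^2 + z*(-8 - 7*I) + 56*I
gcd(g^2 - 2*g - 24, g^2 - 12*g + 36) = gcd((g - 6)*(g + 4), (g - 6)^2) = g - 6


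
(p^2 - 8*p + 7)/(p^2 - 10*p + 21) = (p - 1)/(p - 3)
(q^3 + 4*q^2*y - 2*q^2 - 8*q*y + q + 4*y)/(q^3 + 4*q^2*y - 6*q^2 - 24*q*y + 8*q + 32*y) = (q^2 - 2*q + 1)/(q^2 - 6*q + 8)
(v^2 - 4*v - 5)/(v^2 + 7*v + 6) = (v - 5)/(v + 6)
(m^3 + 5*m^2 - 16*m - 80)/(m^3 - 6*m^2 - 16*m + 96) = (m + 5)/(m - 6)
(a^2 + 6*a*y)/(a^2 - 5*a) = (a + 6*y)/(a - 5)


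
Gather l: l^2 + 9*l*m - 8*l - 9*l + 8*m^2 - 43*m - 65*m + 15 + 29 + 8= l^2 + l*(9*m - 17) + 8*m^2 - 108*m + 52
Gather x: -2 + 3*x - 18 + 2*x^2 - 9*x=2*x^2 - 6*x - 20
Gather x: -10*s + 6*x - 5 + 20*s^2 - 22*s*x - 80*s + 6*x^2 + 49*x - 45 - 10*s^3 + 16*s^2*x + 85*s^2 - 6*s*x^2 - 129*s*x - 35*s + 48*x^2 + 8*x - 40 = -10*s^3 + 105*s^2 - 125*s + x^2*(54 - 6*s) + x*(16*s^2 - 151*s + 63) - 90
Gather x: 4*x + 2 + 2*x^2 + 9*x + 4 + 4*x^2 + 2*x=6*x^2 + 15*x + 6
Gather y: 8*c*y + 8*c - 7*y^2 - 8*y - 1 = 8*c - 7*y^2 + y*(8*c - 8) - 1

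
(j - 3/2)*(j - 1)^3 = j^4 - 9*j^3/2 + 15*j^2/2 - 11*j/2 + 3/2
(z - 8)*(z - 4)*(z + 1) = z^3 - 11*z^2 + 20*z + 32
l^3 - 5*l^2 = l^2*(l - 5)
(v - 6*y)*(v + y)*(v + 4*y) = v^3 - v^2*y - 26*v*y^2 - 24*y^3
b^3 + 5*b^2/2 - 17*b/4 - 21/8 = (b - 3/2)*(b + 1/2)*(b + 7/2)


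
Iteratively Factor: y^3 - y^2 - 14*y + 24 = (y + 4)*(y^2 - 5*y + 6) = (y - 3)*(y + 4)*(y - 2)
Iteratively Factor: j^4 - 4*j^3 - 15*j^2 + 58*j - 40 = (j - 2)*(j^3 - 2*j^2 - 19*j + 20) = (j - 2)*(j + 4)*(j^2 - 6*j + 5) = (j - 5)*(j - 2)*(j + 4)*(j - 1)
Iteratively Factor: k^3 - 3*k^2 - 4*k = (k - 4)*(k^2 + k) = (k - 4)*(k + 1)*(k)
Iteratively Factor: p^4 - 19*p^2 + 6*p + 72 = (p - 3)*(p^3 + 3*p^2 - 10*p - 24) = (p - 3)*(p + 2)*(p^2 + p - 12) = (p - 3)*(p + 2)*(p + 4)*(p - 3)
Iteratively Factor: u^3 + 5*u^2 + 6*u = (u + 2)*(u^2 + 3*u) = (u + 2)*(u + 3)*(u)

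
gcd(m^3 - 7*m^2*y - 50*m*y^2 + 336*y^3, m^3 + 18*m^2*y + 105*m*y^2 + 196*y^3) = m + 7*y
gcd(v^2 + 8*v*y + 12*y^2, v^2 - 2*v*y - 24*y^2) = 1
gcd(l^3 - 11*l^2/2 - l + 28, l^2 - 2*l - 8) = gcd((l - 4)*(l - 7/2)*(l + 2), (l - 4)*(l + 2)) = l^2 - 2*l - 8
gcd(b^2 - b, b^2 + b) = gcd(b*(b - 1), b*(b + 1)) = b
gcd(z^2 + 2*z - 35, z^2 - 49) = z + 7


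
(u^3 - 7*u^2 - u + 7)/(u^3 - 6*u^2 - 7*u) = (u - 1)/u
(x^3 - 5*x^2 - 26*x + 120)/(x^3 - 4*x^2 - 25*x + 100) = (x - 6)/(x - 5)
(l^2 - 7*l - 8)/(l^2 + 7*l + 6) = (l - 8)/(l + 6)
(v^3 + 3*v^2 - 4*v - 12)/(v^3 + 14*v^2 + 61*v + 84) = (v^2 - 4)/(v^2 + 11*v + 28)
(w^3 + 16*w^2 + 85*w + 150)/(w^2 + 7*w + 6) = (w^2 + 10*w + 25)/(w + 1)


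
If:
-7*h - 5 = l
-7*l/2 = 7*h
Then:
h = -1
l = 2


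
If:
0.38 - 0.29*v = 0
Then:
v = 1.31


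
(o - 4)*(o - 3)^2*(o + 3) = o^4 - 7*o^3 + 3*o^2 + 63*o - 108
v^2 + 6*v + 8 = (v + 2)*(v + 4)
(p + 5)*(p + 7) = p^2 + 12*p + 35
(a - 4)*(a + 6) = a^2 + 2*a - 24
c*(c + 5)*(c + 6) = c^3 + 11*c^2 + 30*c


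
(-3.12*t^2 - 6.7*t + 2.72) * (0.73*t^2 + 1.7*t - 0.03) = -2.2776*t^4 - 10.195*t^3 - 9.3108*t^2 + 4.825*t - 0.0816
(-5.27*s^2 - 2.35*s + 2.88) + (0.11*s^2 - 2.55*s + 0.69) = -5.16*s^2 - 4.9*s + 3.57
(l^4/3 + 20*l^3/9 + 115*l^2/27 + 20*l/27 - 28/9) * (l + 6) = l^5/3 + 38*l^4/9 + 475*l^3/27 + 710*l^2/27 + 4*l/3 - 56/3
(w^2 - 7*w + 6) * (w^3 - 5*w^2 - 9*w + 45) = w^5 - 12*w^4 + 32*w^3 + 78*w^2 - 369*w + 270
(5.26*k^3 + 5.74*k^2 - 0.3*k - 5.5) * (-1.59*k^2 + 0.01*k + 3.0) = -8.3634*k^5 - 9.074*k^4 + 16.3144*k^3 + 25.962*k^2 - 0.955*k - 16.5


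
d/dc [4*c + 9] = 4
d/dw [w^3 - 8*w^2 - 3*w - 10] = 3*w^2 - 16*w - 3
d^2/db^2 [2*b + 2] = 0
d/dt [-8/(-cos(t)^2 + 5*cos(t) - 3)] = 8*(2*cos(t) - 5)*sin(t)/(cos(t)^2 - 5*cos(t) + 3)^2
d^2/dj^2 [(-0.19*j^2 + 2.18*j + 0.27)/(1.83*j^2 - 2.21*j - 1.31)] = (8.88178419700125e-16*j^4 + 13.06437*j^3 + 2.692296*j^2 + 24.804918*j - 9.342798)/(6.128487*j^6 - 22.203207*j^5 + 13.652532*j^4 + 20.994337*j^3 - 9.773124*j^2 - 11.377743*j - 2.248091)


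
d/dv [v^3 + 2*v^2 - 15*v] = 3*v^2 + 4*v - 15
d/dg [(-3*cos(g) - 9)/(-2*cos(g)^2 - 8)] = 3*(cos(g)^2 + 6*cos(g) - 4)*sin(g)/(2*(cos(g)^2 + 4)^2)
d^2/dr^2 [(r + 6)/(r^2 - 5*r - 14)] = 2*((-3*r - 1)*(-r^2 + 5*r + 14) - (r + 6)*(2*r - 5)^2)/(-r^2 + 5*r + 14)^3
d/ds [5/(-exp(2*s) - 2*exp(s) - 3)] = 10*(exp(s) + 1)*exp(s)/(exp(2*s) + 2*exp(s) + 3)^2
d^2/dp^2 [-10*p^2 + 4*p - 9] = -20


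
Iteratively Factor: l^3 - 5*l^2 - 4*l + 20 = (l - 5)*(l^2 - 4) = (l - 5)*(l + 2)*(l - 2)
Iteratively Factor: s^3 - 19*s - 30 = (s - 5)*(s^2 + 5*s + 6) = (s - 5)*(s + 3)*(s + 2)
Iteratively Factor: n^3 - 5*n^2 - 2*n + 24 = (n - 4)*(n^2 - n - 6) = (n - 4)*(n - 3)*(n + 2)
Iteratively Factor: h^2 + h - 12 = (h + 4)*(h - 3)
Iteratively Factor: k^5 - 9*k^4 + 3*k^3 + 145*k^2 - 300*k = (k + 4)*(k^4 - 13*k^3 + 55*k^2 - 75*k) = (k - 3)*(k + 4)*(k^3 - 10*k^2 + 25*k) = k*(k - 3)*(k + 4)*(k^2 - 10*k + 25) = k*(k - 5)*(k - 3)*(k + 4)*(k - 5)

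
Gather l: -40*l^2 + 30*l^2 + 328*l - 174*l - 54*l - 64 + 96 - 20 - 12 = -10*l^2 + 100*l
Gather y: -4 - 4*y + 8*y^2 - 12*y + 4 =8*y^2 - 16*y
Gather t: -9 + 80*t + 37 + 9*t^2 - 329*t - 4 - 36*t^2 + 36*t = -27*t^2 - 213*t + 24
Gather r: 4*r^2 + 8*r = 4*r^2 + 8*r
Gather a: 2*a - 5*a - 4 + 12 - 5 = 3 - 3*a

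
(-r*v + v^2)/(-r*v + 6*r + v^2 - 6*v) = v/(v - 6)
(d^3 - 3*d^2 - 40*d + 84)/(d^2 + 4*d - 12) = d - 7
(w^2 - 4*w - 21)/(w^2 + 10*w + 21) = (w - 7)/(w + 7)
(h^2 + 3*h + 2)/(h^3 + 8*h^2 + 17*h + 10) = 1/(h + 5)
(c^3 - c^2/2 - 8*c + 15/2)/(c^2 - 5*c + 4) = (2*c^2 + c - 15)/(2*(c - 4))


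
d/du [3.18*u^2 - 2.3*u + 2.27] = 6.36*u - 2.3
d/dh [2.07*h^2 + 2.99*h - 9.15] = 4.14*h + 2.99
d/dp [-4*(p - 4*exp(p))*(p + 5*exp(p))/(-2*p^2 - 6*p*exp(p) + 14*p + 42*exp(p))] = 2*(-(p - 4*exp(p))*(p + 5*exp(p))*(3*p*exp(p) + 2*p - 18*exp(p) - 7) + ((p - 4*exp(p))*(5*exp(p) + 1) - (p + 5*exp(p))*(4*exp(p) - 1))*(p^2 + 3*p*exp(p) - 7*p - 21*exp(p)))/(p^2 + 3*p*exp(p) - 7*p - 21*exp(p))^2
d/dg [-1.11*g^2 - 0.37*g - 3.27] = -2.22*g - 0.37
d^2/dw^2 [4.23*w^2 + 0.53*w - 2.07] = 8.46000000000000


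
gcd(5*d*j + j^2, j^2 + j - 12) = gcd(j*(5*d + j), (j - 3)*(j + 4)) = 1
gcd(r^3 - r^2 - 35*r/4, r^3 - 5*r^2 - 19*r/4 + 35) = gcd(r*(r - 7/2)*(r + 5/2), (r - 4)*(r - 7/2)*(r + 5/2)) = r^2 - r - 35/4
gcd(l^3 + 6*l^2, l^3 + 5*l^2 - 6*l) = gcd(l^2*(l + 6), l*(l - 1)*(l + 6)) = l^2 + 6*l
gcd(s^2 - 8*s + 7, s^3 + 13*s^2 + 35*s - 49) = s - 1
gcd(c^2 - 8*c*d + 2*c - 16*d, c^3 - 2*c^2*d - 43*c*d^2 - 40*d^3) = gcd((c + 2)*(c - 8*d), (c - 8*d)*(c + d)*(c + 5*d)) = c - 8*d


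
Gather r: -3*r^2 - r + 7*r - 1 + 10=-3*r^2 + 6*r + 9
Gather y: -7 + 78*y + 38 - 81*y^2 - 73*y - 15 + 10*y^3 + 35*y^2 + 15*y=10*y^3 - 46*y^2 + 20*y + 16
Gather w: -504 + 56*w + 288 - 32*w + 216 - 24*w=0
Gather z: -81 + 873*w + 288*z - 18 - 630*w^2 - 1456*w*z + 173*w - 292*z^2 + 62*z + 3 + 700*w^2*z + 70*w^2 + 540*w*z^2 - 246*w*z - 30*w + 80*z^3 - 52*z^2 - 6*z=-560*w^2 + 1016*w + 80*z^3 + z^2*(540*w - 344) + z*(700*w^2 - 1702*w + 344) - 96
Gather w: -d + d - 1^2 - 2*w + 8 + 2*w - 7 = 0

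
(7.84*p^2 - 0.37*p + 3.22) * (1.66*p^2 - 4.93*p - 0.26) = 13.0144*p^4 - 39.2654*p^3 + 5.1309*p^2 - 15.7784*p - 0.8372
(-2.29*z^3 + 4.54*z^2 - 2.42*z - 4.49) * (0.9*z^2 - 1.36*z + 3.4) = -2.061*z^5 + 7.2004*z^4 - 16.1384*z^3 + 14.6862*z^2 - 2.1216*z - 15.266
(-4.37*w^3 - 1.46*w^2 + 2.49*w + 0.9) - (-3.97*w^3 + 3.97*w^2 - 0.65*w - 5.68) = -0.4*w^3 - 5.43*w^2 + 3.14*w + 6.58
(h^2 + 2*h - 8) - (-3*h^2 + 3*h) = 4*h^2 - h - 8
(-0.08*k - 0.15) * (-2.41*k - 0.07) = 0.1928*k^2 + 0.3671*k + 0.0105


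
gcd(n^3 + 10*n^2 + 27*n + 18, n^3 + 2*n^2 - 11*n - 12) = n + 1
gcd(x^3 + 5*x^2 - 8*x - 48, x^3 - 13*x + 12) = x^2 + x - 12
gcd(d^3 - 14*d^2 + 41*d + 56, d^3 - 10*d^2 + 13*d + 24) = d^2 - 7*d - 8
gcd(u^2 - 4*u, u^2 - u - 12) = u - 4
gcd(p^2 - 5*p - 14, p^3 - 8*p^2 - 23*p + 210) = p - 7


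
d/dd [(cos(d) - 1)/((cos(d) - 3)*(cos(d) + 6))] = (cos(d)^2 - 2*cos(d) + 15)*sin(d)/((cos(d) - 3)^2*(cos(d) + 6)^2)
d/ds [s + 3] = 1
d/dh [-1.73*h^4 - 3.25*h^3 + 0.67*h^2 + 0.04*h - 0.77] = -6.92*h^3 - 9.75*h^2 + 1.34*h + 0.04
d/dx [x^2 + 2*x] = 2*x + 2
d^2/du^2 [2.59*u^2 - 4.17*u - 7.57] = 5.18000000000000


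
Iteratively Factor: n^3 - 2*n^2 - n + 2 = (n + 1)*(n^2 - 3*n + 2) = (n - 2)*(n + 1)*(n - 1)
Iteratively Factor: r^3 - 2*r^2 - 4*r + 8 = (r + 2)*(r^2 - 4*r + 4) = (r - 2)*(r + 2)*(r - 2)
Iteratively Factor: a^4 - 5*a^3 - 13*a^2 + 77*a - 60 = (a - 3)*(a^3 - 2*a^2 - 19*a + 20) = (a - 3)*(a + 4)*(a^2 - 6*a + 5) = (a - 5)*(a - 3)*(a + 4)*(a - 1)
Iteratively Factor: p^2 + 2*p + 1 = (p + 1)*(p + 1)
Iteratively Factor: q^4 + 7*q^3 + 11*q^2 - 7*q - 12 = (q + 3)*(q^3 + 4*q^2 - q - 4) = (q + 3)*(q + 4)*(q^2 - 1) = (q + 1)*(q + 3)*(q + 4)*(q - 1)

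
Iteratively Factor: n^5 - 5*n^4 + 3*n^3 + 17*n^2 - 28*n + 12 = (n - 1)*(n^4 - 4*n^3 - n^2 + 16*n - 12) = (n - 2)*(n - 1)*(n^3 - 2*n^2 - 5*n + 6) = (n - 2)*(n - 1)*(n + 2)*(n^2 - 4*n + 3) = (n - 3)*(n - 2)*(n - 1)*(n + 2)*(n - 1)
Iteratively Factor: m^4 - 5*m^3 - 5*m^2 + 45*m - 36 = (m - 1)*(m^3 - 4*m^2 - 9*m + 36) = (m - 1)*(m + 3)*(m^2 - 7*m + 12) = (m - 4)*(m - 1)*(m + 3)*(m - 3)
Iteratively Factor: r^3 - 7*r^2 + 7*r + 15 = (r + 1)*(r^2 - 8*r + 15) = (r - 3)*(r + 1)*(r - 5)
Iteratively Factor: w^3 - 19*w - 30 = (w - 5)*(w^2 + 5*w + 6) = (w - 5)*(w + 2)*(w + 3)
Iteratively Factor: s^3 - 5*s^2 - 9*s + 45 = (s - 5)*(s^2 - 9) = (s - 5)*(s - 3)*(s + 3)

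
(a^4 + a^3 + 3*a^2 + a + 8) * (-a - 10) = -a^5 - 11*a^4 - 13*a^3 - 31*a^2 - 18*a - 80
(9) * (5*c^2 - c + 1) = 45*c^2 - 9*c + 9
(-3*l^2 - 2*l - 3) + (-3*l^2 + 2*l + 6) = 3 - 6*l^2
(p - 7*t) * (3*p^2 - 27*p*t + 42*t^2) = 3*p^3 - 48*p^2*t + 231*p*t^2 - 294*t^3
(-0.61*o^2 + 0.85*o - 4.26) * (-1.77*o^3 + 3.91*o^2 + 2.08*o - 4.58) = 1.0797*o^5 - 3.8896*o^4 + 9.5949*o^3 - 12.0948*o^2 - 12.7538*o + 19.5108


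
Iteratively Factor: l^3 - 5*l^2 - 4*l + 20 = (l - 5)*(l^2 - 4) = (l - 5)*(l - 2)*(l + 2)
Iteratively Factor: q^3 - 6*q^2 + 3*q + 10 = (q - 5)*(q^2 - q - 2) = (q - 5)*(q + 1)*(q - 2)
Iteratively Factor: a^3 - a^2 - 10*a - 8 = (a - 4)*(a^2 + 3*a + 2) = (a - 4)*(a + 1)*(a + 2)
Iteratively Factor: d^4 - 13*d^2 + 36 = (d - 2)*(d^3 + 2*d^2 - 9*d - 18) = (d - 3)*(d - 2)*(d^2 + 5*d + 6) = (d - 3)*(d - 2)*(d + 3)*(d + 2)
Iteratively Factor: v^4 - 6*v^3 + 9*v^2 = (v)*(v^3 - 6*v^2 + 9*v) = v^2*(v^2 - 6*v + 9) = v^2*(v - 3)*(v - 3)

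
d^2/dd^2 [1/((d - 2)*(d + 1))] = 2*((d - 2)^2 + (d - 2)*(d + 1) + (d + 1)^2)/((d - 2)^3*(d + 1)^3)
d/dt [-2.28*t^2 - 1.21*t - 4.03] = -4.56*t - 1.21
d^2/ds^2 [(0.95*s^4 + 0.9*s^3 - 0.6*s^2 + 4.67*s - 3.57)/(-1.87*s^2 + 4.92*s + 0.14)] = (-6.64411*s^6 + 52.44228*s^5 - 136.48422*s^4 - 76.133086*s^3 + 71.9031180000001*s^2 - 204.514044*s + 181.15986)/(6.539203*s^6 - 51.614244*s^5 + 134.329206*s^4 - 111.367152*s^3 - 10.056732*s^2 - 0.289296*s - 0.002744)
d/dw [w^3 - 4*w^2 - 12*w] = 3*w^2 - 8*w - 12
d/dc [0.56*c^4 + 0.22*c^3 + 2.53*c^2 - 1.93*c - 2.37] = 2.24*c^3 + 0.66*c^2 + 5.06*c - 1.93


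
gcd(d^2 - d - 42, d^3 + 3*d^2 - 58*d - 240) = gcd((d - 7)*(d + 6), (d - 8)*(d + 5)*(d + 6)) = d + 6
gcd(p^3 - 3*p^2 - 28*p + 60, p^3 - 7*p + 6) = p - 2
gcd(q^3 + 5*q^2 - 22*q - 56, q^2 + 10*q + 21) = q + 7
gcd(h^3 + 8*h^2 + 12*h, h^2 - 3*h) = h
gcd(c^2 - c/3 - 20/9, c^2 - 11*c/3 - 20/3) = c + 4/3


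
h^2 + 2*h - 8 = (h - 2)*(h + 4)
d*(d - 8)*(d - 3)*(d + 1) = d^4 - 10*d^3 + 13*d^2 + 24*d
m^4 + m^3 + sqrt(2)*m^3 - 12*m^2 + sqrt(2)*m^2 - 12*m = m*(m + 1)*(m - 2*sqrt(2))*(m + 3*sqrt(2))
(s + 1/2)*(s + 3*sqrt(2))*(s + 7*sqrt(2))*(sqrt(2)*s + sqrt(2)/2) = sqrt(2)*s^4 + sqrt(2)*s^3 + 20*s^3 + 20*s^2 + 169*sqrt(2)*s^2/4 + 5*s + 42*sqrt(2)*s + 21*sqrt(2)/2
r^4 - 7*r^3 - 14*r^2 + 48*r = r*(r - 8)*(r - 2)*(r + 3)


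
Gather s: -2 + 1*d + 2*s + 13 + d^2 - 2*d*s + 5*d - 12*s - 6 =d^2 + 6*d + s*(-2*d - 10) + 5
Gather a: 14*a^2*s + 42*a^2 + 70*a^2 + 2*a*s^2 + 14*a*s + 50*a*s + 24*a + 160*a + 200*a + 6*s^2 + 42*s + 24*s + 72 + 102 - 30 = a^2*(14*s + 112) + a*(2*s^2 + 64*s + 384) + 6*s^2 + 66*s + 144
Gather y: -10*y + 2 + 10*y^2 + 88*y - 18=10*y^2 + 78*y - 16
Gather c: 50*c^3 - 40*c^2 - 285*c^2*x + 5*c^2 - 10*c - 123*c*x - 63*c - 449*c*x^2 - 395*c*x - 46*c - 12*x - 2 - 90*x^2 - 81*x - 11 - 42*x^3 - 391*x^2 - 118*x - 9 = 50*c^3 + c^2*(-285*x - 35) + c*(-449*x^2 - 518*x - 119) - 42*x^3 - 481*x^2 - 211*x - 22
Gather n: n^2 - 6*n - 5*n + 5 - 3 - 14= n^2 - 11*n - 12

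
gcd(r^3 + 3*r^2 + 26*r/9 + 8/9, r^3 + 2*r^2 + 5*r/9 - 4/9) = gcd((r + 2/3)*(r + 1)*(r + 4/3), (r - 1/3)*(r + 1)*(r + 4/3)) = r^2 + 7*r/3 + 4/3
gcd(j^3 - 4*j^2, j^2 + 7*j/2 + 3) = 1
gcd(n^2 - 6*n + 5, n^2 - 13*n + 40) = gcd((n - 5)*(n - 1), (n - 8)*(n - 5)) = n - 5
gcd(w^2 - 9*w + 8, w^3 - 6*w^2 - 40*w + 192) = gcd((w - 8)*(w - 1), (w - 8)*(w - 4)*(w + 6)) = w - 8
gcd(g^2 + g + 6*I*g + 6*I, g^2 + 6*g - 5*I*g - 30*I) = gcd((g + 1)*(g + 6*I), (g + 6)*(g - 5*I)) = 1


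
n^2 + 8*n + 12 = (n + 2)*(n + 6)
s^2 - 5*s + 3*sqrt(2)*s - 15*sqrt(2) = (s - 5)*(s + 3*sqrt(2))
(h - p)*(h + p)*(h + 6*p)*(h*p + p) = h^4*p + 6*h^3*p^2 + h^3*p - h^2*p^3 + 6*h^2*p^2 - 6*h*p^4 - h*p^3 - 6*p^4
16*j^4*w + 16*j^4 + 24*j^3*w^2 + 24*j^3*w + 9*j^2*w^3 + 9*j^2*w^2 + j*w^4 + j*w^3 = (j + w)*(4*j + w)^2*(j*w + j)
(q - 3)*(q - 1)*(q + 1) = q^3 - 3*q^2 - q + 3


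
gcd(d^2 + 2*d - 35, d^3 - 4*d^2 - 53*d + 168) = d + 7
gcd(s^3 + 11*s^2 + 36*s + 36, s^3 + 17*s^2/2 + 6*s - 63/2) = s + 3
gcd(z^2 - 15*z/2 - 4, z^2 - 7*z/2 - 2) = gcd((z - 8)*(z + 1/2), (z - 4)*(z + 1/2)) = z + 1/2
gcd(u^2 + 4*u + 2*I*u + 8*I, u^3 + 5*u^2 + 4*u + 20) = u + 2*I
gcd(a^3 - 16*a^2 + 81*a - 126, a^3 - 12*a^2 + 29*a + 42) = a^2 - 13*a + 42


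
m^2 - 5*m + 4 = (m - 4)*(m - 1)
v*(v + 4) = v^2 + 4*v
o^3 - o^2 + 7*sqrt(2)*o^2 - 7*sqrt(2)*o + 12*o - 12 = (o - 1)*(o + sqrt(2))*(o + 6*sqrt(2))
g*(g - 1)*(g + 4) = g^3 + 3*g^2 - 4*g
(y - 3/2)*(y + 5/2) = y^2 + y - 15/4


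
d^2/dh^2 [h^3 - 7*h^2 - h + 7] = 6*h - 14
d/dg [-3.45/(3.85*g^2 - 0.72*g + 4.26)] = (26.565*g - 2.484)/(3.85*g^2 - 0.72*g + 4.26)^2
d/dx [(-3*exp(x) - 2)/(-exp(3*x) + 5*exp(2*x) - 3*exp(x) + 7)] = (-6*exp(3*x) + 9*exp(2*x) + 20*exp(x) - 27)*exp(x)/(exp(6*x) - 10*exp(5*x) + 31*exp(4*x) - 44*exp(3*x) + 79*exp(2*x) - 42*exp(x) + 49)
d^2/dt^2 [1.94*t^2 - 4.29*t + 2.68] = 3.88000000000000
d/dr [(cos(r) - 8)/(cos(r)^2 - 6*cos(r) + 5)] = (cos(r)^2 - 16*cos(r) + 43)*sin(r)/(cos(r)^2 - 6*cos(r) + 5)^2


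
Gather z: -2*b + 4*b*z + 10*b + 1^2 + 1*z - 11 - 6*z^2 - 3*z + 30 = 8*b - 6*z^2 + z*(4*b - 2) + 20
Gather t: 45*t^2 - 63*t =45*t^2 - 63*t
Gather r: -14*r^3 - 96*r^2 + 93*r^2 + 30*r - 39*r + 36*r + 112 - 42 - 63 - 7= -14*r^3 - 3*r^2 + 27*r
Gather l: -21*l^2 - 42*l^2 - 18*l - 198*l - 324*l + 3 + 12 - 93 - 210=-63*l^2 - 540*l - 288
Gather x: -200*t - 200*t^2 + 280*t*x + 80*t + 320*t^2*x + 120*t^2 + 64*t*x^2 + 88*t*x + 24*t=-80*t^2 + 64*t*x^2 - 96*t + x*(320*t^2 + 368*t)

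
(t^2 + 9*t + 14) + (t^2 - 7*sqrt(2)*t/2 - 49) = 2*t^2 - 7*sqrt(2)*t/2 + 9*t - 35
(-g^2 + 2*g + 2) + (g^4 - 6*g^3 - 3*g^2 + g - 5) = g^4 - 6*g^3 - 4*g^2 + 3*g - 3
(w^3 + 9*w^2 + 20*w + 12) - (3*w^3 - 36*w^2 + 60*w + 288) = -2*w^3 + 45*w^2 - 40*w - 276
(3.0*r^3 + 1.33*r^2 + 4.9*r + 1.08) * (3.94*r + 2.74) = 11.82*r^4 + 13.4602*r^3 + 22.9502*r^2 + 17.6812*r + 2.9592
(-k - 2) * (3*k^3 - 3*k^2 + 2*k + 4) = -3*k^4 - 3*k^3 + 4*k^2 - 8*k - 8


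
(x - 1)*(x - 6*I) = x^2 - x - 6*I*x + 6*I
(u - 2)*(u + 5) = u^2 + 3*u - 10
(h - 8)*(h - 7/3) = h^2 - 31*h/3 + 56/3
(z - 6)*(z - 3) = z^2 - 9*z + 18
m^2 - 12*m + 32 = (m - 8)*(m - 4)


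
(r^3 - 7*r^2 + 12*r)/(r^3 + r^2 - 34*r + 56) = r*(r - 3)/(r^2 + 5*r - 14)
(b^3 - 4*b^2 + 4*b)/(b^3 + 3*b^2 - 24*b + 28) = b/(b + 7)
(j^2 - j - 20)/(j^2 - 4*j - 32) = (j - 5)/(j - 8)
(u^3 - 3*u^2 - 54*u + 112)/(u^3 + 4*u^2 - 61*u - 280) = (u - 2)/(u + 5)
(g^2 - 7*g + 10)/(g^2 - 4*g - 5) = (g - 2)/(g + 1)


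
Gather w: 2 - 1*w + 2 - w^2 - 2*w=-w^2 - 3*w + 4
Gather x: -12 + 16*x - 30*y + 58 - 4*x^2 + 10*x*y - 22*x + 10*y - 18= -4*x^2 + x*(10*y - 6) - 20*y + 28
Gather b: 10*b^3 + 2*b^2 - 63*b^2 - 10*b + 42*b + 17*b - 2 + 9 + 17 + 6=10*b^3 - 61*b^2 + 49*b + 30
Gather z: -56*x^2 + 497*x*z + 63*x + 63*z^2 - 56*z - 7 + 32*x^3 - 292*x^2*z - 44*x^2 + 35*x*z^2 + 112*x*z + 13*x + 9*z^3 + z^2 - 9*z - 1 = 32*x^3 - 100*x^2 + 76*x + 9*z^3 + z^2*(35*x + 64) + z*(-292*x^2 + 609*x - 65) - 8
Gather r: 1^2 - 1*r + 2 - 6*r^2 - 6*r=-6*r^2 - 7*r + 3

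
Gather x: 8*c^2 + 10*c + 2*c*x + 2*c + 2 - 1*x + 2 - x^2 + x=8*c^2 + 2*c*x + 12*c - x^2 + 4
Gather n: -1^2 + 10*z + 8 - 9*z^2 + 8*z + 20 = -9*z^2 + 18*z + 27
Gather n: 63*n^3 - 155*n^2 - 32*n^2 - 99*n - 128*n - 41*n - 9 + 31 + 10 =63*n^3 - 187*n^2 - 268*n + 32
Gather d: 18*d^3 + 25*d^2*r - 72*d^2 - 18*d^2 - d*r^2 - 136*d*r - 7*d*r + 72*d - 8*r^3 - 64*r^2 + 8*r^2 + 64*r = 18*d^3 + d^2*(25*r - 90) + d*(-r^2 - 143*r + 72) - 8*r^3 - 56*r^2 + 64*r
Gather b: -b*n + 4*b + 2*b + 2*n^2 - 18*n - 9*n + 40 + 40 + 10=b*(6 - n) + 2*n^2 - 27*n + 90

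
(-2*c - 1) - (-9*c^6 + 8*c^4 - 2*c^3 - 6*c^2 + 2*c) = 9*c^6 - 8*c^4 + 2*c^3 + 6*c^2 - 4*c - 1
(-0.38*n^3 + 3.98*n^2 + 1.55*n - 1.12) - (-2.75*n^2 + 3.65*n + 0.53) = -0.38*n^3 + 6.73*n^2 - 2.1*n - 1.65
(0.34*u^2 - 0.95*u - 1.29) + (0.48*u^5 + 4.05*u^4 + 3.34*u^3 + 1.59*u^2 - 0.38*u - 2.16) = 0.48*u^5 + 4.05*u^4 + 3.34*u^3 + 1.93*u^2 - 1.33*u - 3.45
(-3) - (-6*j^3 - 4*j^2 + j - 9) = 6*j^3 + 4*j^2 - j + 6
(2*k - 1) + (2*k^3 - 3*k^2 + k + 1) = 2*k^3 - 3*k^2 + 3*k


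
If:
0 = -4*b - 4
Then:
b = -1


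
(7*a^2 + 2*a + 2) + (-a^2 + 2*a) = 6*a^2 + 4*a + 2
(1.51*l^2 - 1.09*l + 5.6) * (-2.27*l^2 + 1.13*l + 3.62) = -3.4277*l^4 + 4.1806*l^3 - 8.4775*l^2 + 2.3822*l + 20.272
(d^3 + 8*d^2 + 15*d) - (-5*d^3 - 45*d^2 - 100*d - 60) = 6*d^3 + 53*d^2 + 115*d + 60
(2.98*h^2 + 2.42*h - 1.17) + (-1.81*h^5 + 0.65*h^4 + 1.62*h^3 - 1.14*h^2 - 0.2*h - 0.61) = -1.81*h^5 + 0.65*h^4 + 1.62*h^3 + 1.84*h^2 + 2.22*h - 1.78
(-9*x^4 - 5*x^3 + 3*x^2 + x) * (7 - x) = 9*x^5 - 58*x^4 - 38*x^3 + 20*x^2 + 7*x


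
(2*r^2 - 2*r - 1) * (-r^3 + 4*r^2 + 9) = -2*r^5 + 10*r^4 - 7*r^3 + 14*r^2 - 18*r - 9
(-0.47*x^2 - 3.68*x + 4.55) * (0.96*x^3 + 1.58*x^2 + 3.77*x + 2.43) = -0.4512*x^5 - 4.2754*x^4 - 3.2183*x^3 - 7.8267*x^2 + 8.2111*x + 11.0565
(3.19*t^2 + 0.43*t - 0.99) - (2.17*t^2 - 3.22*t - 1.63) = 1.02*t^2 + 3.65*t + 0.64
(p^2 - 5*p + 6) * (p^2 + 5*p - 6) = p^4 - 25*p^2 + 60*p - 36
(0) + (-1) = -1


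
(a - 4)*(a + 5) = a^2 + a - 20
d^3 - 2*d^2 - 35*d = d*(d - 7)*(d + 5)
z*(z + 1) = z^2 + z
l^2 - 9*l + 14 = (l - 7)*(l - 2)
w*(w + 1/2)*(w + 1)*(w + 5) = w^4 + 13*w^3/2 + 8*w^2 + 5*w/2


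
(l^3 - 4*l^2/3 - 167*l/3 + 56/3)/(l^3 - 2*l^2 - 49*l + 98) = (3*l^2 - 25*l + 8)/(3*(l^2 - 9*l + 14))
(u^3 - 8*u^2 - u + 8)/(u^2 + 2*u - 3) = (u^2 - 7*u - 8)/(u + 3)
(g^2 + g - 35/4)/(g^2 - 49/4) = (2*g - 5)/(2*g - 7)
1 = 1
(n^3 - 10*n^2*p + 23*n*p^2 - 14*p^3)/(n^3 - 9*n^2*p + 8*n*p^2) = (-n^2 + 9*n*p - 14*p^2)/(n*(-n + 8*p))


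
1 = 1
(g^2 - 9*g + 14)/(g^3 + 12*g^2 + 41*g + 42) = (g^2 - 9*g + 14)/(g^3 + 12*g^2 + 41*g + 42)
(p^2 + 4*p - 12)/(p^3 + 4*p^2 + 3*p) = (p^2 + 4*p - 12)/(p*(p^2 + 4*p + 3))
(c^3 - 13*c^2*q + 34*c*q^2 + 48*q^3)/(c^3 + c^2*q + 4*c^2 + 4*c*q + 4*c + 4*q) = (c^2 - 14*c*q + 48*q^2)/(c^2 + 4*c + 4)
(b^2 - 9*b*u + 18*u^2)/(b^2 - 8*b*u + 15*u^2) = (-b + 6*u)/(-b + 5*u)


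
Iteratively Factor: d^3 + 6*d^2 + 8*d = (d)*(d^2 + 6*d + 8) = d*(d + 2)*(d + 4)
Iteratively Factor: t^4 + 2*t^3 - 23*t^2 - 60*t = (t)*(t^3 + 2*t^2 - 23*t - 60) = t*(t - 5)*(t^2 + 7*t + 12) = t*(t - 5)*(t + 4)*(t + 3)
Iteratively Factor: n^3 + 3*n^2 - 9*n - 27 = (n + 3)*(n^2 - 9) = (n + 3)^2*(n - 3)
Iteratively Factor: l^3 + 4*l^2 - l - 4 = (l - 1)*(l^2 + 5*l + 4) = (l - 1)*(l + 4)*(l + 1)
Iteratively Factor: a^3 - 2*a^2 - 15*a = (a - 5)*(a^2 + 3*a) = a*(a - 5)*(a + 3)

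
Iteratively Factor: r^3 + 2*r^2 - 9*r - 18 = (r + 2)*(r^2 - 9) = (r - 3)*(r + 2)*(r + 3)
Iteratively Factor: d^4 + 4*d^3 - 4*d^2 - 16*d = (d + 2)*(d^3 + 2*d^2 - 8*d) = (d - 2)*(d + 2)*(d^2 + 4*d) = d*(d - 2)*(d + 2)*(d + 4)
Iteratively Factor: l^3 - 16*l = (l - 4)*(l^2 + 4*l) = l*(l - 4)*(l + 4)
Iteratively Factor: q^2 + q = (q)*(q + 1)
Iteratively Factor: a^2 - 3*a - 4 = (a - 4)*(a + 1)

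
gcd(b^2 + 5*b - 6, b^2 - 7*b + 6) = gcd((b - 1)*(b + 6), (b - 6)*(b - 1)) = b - 1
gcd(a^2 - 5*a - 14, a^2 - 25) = 1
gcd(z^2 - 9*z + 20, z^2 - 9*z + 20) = z^2 - 9*z + 20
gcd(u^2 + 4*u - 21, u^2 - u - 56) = u + 7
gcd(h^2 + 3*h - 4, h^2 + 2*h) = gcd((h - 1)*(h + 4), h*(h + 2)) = 1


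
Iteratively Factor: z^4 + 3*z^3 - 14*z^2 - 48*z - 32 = (z + 4)*(z^3 - z^2 - 10*z - 8) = (z - 4)*(z + 4)*(z^2 + 3*z + 2) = (z - 4)*(z + 1)*(z + 4)*(z + 2)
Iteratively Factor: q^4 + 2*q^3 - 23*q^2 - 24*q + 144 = (q + 4)*(q^3 - 2*q^2 - 15*q + 36) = (q - 3)*(q + 4)*(q^2 + q - 12) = (q - 3)^2*(q + 4)*(q + 4)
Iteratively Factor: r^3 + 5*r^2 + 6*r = (r + 2)*(r^2 + 3*r) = (r + 2)*(r + 3)*(r)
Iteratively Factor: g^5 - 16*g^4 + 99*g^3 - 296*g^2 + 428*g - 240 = (g - 2)*(g^4 - 14*g^3 + 71*g^2 - 154*g + 120) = (g - 2)^2*(g^3 - 12*g^2 + 47*g - 60) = (g - 5)*(g - 2)^2*(g^2 - 7*g + 12) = (g - 5)*(g - 3)*(g - 2)^2*(g - 4)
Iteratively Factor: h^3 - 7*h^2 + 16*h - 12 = (h - 3)*(h^2 - 4*h + 4) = (h - 3)*(h - 2)*(h - 2)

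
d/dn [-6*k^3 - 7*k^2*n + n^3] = -7*k^2 + 3*n^2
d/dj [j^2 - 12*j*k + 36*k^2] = 2*j - 12*k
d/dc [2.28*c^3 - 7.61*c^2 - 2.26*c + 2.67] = 6.84*c^2 - 15.22*c - 2.26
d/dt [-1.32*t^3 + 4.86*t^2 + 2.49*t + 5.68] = -3.96*t^2 + 9.72*t + 2.49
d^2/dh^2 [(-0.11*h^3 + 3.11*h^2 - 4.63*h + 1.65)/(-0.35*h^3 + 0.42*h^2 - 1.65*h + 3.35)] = (-8.32667268468867e-17*h^7 - 0.72961*h^6 + 3.0219*h^5 + 5.81468999999999*h^4 - 54.905086*h^3 + 80.28696*h^2 - 36.42666*h - 22.96045)/(0.042875*h^9 - 0.15435*h^8 + 0.791595*h^7 - 2.760513*h^6 + 6.686505*h^5 - 16.81092*h^4 + 30.20505*h^3 - 41.501475*h^2 + 55.551375*h - 37.595375)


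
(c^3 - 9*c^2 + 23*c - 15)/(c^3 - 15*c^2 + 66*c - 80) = (c^2 - 4*c + 3)/(c^2 - 10*c + 16)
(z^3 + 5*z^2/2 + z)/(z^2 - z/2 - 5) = z*(2*z + 1)/(2*z - 5)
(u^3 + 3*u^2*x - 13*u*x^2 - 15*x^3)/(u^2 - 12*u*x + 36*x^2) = (u^3 + 3*u^2*x - 13*u*x^2 - 15*x^3)/(u^2 - 12*u*x + 36*x^2)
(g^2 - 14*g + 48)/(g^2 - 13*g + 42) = (g - 8)/(g - 7)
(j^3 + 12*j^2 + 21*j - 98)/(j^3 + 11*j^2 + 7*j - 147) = (j - 2)/(j - 3)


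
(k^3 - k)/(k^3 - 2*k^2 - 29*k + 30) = k*(k + 1)/(k^2 - k - 30)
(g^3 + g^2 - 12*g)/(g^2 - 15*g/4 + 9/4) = 4*g*(g + 4)/(4*g - 3)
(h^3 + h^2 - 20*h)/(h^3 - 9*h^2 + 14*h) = (h^2 + h - 20)/(h^2 - 9*h + 14)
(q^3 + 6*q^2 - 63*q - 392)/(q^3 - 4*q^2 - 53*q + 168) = (q + 7)/(q - 3)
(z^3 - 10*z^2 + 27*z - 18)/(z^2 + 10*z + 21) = (z^3 - 10*z^2 + 27*z - 18)/(z^2 + 10*z + 21)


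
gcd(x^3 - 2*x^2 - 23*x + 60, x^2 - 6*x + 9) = x - 3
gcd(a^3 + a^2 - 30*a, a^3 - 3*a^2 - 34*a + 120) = a^2 + a - 30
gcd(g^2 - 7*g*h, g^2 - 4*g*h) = g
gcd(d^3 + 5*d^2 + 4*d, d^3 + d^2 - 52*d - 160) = d + 4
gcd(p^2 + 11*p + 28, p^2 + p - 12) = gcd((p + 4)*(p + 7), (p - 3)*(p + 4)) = p + 4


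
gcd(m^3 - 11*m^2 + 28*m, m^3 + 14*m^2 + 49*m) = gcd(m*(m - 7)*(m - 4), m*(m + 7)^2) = m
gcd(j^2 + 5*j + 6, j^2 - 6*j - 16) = j + 2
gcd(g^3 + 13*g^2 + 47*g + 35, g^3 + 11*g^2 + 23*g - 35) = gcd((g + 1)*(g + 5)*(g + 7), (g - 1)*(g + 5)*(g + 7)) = g^2 + 12*g + 35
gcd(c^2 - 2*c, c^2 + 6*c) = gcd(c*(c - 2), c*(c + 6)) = c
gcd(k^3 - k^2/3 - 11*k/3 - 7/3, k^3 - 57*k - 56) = k + 1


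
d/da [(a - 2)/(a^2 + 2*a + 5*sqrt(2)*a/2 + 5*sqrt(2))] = 2*(2*a^2 + 4*a + 5*sqrt(2)*a - (a - 2)*(4*a + 4 + 5*sqrt(2)) + 10*sqrt(2))/(2*a^2 + 4*a + 5*sqrt(2)*a + 10*sqrt(2))^2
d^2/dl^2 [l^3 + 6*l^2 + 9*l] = 6*l + 12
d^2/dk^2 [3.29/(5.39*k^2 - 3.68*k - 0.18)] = (191.162818*k^2 - 130.515616*k - 3.29*(10.78*k - 3.68)*(21.56*k - 7.36) - 6.383916)/(-5.39*k^2 + 3.68*k + 0.18)^3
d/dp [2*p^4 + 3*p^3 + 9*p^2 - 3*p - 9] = 8*p^3 + 9*p^2 + 18*p - 3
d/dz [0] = 0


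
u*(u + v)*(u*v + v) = u^3*v + u^2*v^2 + u^2*v + u*v^2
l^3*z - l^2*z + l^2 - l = l*(l - 1)*(l*z + 1)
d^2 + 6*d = d*(d + 6)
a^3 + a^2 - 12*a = a*(a - 3)*(a + 4)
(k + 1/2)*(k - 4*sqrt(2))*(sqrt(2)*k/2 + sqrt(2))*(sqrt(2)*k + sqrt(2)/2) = k^4 - 4*sqrt(2)*k^3 + 3*k^3 - 12*sqrt(2)*k^2 + 9*k^2/4 - 9*sqrt(2)*k + k/2 - 2*sqrt(2)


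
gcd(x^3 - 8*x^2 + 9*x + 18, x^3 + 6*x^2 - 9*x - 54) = x - 3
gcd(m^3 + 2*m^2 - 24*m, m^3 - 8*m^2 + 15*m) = m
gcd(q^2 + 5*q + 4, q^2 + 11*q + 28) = q + 4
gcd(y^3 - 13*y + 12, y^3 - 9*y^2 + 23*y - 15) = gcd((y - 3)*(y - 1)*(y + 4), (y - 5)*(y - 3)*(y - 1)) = y^2 - 4*y + 3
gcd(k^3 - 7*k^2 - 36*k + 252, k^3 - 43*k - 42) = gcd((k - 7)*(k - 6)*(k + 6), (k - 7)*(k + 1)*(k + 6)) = k^2 - k - 42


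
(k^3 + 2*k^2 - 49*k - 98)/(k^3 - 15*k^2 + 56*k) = (k^2 + 9*k + 14)/(k*(k - 8))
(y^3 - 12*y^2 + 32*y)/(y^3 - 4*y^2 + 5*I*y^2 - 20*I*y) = (y - 8)/(y + 5*I)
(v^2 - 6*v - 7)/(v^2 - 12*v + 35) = (v + 1)/(v - 5)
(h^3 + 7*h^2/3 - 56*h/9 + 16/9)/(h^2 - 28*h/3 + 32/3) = (3*h^2 + 11*h - 4)/(3*(h - 8))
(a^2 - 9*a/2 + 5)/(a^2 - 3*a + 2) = (a - 5/2)/(a - 1)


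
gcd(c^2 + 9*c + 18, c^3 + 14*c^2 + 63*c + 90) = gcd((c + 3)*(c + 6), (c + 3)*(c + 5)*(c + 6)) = c^2 + 9*c + 18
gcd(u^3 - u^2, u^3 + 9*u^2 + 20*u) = u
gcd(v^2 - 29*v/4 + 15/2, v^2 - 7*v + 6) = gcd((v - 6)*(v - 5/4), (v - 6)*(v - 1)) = v - 6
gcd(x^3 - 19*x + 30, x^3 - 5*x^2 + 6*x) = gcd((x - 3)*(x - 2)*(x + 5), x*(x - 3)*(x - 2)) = x^2 - 5*x + 6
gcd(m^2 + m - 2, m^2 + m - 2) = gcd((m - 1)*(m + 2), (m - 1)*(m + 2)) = m^2 + m - 2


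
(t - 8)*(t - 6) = t^2 - 14*t + 48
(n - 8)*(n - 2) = n^2 - 10*n + 16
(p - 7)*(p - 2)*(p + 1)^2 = p^4 - 7*p^3 - 3*p^2 + 19*p + 14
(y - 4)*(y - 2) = y^2 - 6*y + 8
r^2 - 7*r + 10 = (r - 5)*(r - 2)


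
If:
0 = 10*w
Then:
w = 0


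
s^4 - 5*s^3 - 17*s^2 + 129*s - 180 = (s - 4)*(s - 3)^2*(s + 5)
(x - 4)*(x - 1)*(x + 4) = x^3 - x^2 - 16*x + 16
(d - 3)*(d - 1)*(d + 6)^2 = d^4 + 8*d^3 - 9*d^2 - 108*d + 108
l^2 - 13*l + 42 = (l - 7)*(l - 6)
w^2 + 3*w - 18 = (w - 3)*(w + 6)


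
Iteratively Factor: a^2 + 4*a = (a + 4)*(a)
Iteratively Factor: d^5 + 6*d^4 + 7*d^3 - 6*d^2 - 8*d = (d + 1)*(d^4 + 5*d^3 + 2*d^2 - 8*d) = (d - 1)*(d + 1)*(d^3 + 6*d^2 + 8*d) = (d - 1)*(d + 1)*(d + 4)*(d^2 + 2*d) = (d - 1)*(d + 1)*(d + 2)*(d + 4)*(d)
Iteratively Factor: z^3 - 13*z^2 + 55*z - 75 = (z - 5)*(z^2 - 8*z + 15) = (z - 5)*(z - 3)*(z - 5)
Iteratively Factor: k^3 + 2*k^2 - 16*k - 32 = (k - 4)*(k^2 + 6*k + 8) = (k - 4)*(k + 2)*(k + 4)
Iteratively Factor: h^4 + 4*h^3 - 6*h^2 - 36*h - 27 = (h - 3)*(h^3 + 7*h^2 + 15*h + 9) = (h - 3)*(h + 3)*(h^2 + 4*h + 3) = (h - 3)*(h + 3)^2*(h + 1)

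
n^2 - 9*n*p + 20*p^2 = (n - 5*p)*(n - 4*p)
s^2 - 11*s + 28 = (s - 7)*(s - 4)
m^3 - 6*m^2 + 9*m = m*(m - 3)^2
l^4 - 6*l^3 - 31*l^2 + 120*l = l*(l - 8)*(l - 3)*(l + 5)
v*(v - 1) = v^2 - v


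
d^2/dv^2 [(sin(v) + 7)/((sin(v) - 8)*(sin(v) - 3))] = (-sin(v)^5 - 39*sin(v)^4 + 377*sin(v)^3 - 397*sin(v)^2 - 3030*sin(v) + 1886)/((sin(v) - 8)^3*(sin(v) - 3)^3)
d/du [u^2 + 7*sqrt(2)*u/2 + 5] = 2*u + 7*sqrt(2)/2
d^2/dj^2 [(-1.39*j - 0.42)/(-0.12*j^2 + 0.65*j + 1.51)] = ((1.7062 - 1.0008*j)*(-0.12*j^2 + 0.65*j + 1.51) - (0.24*j - 0.65)*(0.48*j - 1.3)*(1.39*j + 0.42))/(-0.12*j^2 + 0.65*j + 1.51)^3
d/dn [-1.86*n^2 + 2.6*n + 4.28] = 2.6 - 3.72*n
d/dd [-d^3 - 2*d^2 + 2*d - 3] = -3*d^2 - 4*d + 2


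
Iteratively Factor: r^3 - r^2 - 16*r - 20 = (r + 2)*(r^2 - 3*r - 10) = (r + 2)^2*(r - 5)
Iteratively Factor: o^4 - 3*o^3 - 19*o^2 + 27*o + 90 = (o + 3)*(o^3 - 6*o^2 - o + 30) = (o + 2)*(o + 3)*(o^2 - 8*o + 15) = (o - 3)*(o + 2)*(o + 3)*(o - 5)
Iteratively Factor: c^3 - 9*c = (c + 3)*(c^2 - 3*c) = (c - 3)*(c + 3)*(c)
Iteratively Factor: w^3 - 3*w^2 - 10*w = (w)*(w^2 - 3*w - 10) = w*(w + 2)*(w - 5)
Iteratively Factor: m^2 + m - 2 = (m + 2)*(m - 1)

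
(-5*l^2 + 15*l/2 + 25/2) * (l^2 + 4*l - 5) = -5*l^4 - 25*l^3/2 + 135*l^2/2 + 25*l/2 - 125/2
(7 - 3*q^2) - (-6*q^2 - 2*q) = 3*q^2 + 2*q + 7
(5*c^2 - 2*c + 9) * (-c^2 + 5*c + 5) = -5*c^4 + 27*c^3 + 6*c^2 + 35*c + 45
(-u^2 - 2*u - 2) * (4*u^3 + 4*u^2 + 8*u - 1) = -4*u^5 - 12*u^4 - 24*u^3 - 23*u^2 - 14*u + 2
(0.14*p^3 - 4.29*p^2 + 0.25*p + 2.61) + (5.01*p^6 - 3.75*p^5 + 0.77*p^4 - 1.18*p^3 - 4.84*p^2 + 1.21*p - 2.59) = 5.01*p^6 - 3.75*p^5 + 0.77*p^4 - 1.04*p^3 - 9.13*p^2 + 1.46*p + 0.02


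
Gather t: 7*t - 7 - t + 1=6*t - 6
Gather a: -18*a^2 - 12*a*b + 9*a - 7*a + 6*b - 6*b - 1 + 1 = -18*a^2 + a*(2 - 12*b)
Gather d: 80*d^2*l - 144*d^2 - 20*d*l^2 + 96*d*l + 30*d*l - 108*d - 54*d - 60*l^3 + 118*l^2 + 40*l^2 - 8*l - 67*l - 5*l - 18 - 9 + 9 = d^2*(80*l - 144) + d*(-20*l^2 + 126*l - 162) - 60*l^3 + 158*l^2 - 80*l - 18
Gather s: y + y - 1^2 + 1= 2*y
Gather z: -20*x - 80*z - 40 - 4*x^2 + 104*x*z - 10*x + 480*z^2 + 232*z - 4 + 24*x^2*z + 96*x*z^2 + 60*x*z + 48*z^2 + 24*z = -4*x^2 - 30*x + z^2*(96*x + 528) + z*(24*x^2 + 164*x + 176) - 44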